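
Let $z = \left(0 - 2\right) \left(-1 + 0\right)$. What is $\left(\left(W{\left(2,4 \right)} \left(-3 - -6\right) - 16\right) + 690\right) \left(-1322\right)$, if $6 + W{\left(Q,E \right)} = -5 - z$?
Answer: $-839470$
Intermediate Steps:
$z = 2$ ($z = \left(-2\right) \left(-1\right) = 2$)
$W{\left(Q,E \right)} = -13$ ($W{\left(Q,E \right)} = -6 - 7 = -13$)
$\left(\left(W{\left(2,4 \right)} \left(-3 - -6\right) - 16\right) + 690\right) \left(-1322\right) = \left(\left(- 13 \left(-3 - -6\right) - 16\right) + 690\right) \left(-1322\right) = \left(\left(- 13 \left(-3 + 6\right) - 16\right) + 690\right) \left(-1322\right) = \left(\left(\left(-13\right) 3 - 16\right) + 690\right) \left(-1322\right) = \left(\left(-39 - 16\right) + 690\right) \left(-1322\right) = \left(-55 + 690\right) \left(-1322\right) = 635 \left(-1322\right) = -839470$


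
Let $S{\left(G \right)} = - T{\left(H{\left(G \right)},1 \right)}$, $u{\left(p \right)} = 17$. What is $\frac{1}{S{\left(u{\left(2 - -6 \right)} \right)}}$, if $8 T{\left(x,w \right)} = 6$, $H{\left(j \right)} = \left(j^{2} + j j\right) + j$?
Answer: $- \frac{4}{3} \approx -1.3333$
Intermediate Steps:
$H{\left(j \right)} = j + 2 j^{2}$ ($H{\left(j \right)} = \left(j^{2} + j^{2}\right) + j = 2 j^{2} + j = j + 2 j^{2}$)
$T{\left(x,w \right)} = \frac{3}{4}$ ($T{\left(x,w \right)} = \frac{1}{8} \cdot 6 = \frac{3}{4}$)
$S{\left(G \right)} = - \frac{3}{4}$ ($S{\left(G \right)} = \left(-1\right) \frac{3}{4} = - \frac{3}{4}$)
$\frac{1}{S{\left(u{\left(2 - -6 \right)} \right)}} = \frac{1}{- \frac{3}{4}} = - \frac{4}{3}$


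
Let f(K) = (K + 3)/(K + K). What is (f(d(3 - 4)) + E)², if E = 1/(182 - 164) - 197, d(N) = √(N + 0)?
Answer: 12502567/324 + 1768*I/3 ≈ 38588.0 + 589.33*I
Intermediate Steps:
d(N) = √N
f(K) = (3 + K)/(2*K) (f(K) = (3 + K)/((2*K)) = (3 + K)*(1/(2*K)) = (3 + K)/(2*K))
E = -3545/18 (E = 1/18 - 197 = -3545/18 ≈ -196.94)
(f(d(3 - 4)) + E)² = ((3 + √(3 - 4))/(2*(√(3 - 4))) - 3545/18)² = ((3 + √(-1))/(2*(√(-1))) - 3545/18)² = ((3 + I)/(2*I) - 3545/18)² = ((-I)*(3 + I)/2 - 3545/18)² = (-I*(3 + I)/2 - 3545/18)² = (-3545/18 - I*(3 + I)/2)²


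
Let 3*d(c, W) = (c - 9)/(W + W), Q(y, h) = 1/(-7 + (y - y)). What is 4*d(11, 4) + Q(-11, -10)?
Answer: 4/21 ≈ 0.19048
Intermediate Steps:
Q(y, h) = -⅐ (Q(y, h) = 1/(-7 + 0) = 1/(-7) = -⅐)
d(c, W) = (-9 + c)/(6*W) (d(c, W) = ((c - 9)/(W + W))/3 = ((-9 + c)/((2*W)))/3 = ((-9 + c)*(1/(2*W)))/3 = ((-9 + c)/(2*W))/3 = (-9 + c)/(6*W))
4*d(11, 4) + Q(-11, -10) = 4*((⅙)*(-9 + 11)/4) - ⅐ = 4*((⅙)*(¼)*2) - ⅐ = 4*(1/12) - ⅐ = ⅓ - ⅐ = 4/21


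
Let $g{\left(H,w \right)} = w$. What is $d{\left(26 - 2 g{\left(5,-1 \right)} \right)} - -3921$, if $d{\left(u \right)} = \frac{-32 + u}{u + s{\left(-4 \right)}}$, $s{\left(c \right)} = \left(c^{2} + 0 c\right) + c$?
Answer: $\frac{39209}{10} \approx 3920.9$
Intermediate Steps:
$s{\left(c \right)} = c + c^{2}$ ($s{\left(c \right)} = \left(c^{2} + 0\right) + c = c^{2} + c = c + c^{2}$)
$d{\left(u \right)} = \frac{-32 + u}{12 + u}$ ($d{\left(u \right)} = \frac{-32 + u}{u - 4 \left(1 - 4\right)} = \frac{-32 + u}{u - -12} = \frac{-32 + u}{u + 12} = \frac{-32 + u}{12 + u}$)
$d{\left(26 - 2 g{\left(5,-1 \right)} \right)} - -3921 = \frac{-32 + \left(26 - -2\right)}{12 + \left(26 - -2\right)} - -3921 = \frac{-32 + \left(26 + 2\right)}{12 + \left(26 + 2\right)} + 3921 = \frac{-32 + 28}{12 + 28} + 3921 = \frac{1}{40} \left(-4\right) + 3921 = - \frac{1}{10} + 3921 = \frac{39209}{10}$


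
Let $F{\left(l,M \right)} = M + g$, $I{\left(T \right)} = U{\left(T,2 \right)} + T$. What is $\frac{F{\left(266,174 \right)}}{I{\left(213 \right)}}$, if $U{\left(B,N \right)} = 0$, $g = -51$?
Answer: $\frac{41}{71} \approx 0.57747$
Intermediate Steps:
$I{\left(T \right)} = T$ ($I{\left(T \right)} = 0 + T = T$)
$F{\left(l,M \right)} = -51 + M$ ($F{\left(l,M \right)} = M - 51 = -51 + M$)
$\frac{F{\left(266,174 \right)}}{I{\left(213 \right)}} = \frac{-51 + 174}{213} = 123 \cdot \frac{1}{213} = \frac{41}{71}$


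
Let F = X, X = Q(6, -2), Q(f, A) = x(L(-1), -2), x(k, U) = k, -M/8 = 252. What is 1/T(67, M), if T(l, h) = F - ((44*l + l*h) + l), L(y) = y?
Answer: 1/132056 ≈ 7.5725e-6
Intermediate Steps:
M = -2016 (M = -8*252 = -2016)
Q(f, A) = -1
X = -1
F = -1
T(l, h) = -1 - 45*l - h*l (T(l, h) = -1 - ((44*l + l*h) + l) = -1 - ((44*l + h*l) + l) = -1 - (45*l + h*l) = -1 + (-45*l - h*l) = -1 - 45*l - h*l)
1/T(67, M) = 1/(-1 - 45*67 - 1*(-2016)*67) = 1/(-1 - 3015 + 135072) = 1/132056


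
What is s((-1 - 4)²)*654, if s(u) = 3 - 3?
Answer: 0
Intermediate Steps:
s(u) = 0
s((-1 - 4)²)*654 = 0*654 = 0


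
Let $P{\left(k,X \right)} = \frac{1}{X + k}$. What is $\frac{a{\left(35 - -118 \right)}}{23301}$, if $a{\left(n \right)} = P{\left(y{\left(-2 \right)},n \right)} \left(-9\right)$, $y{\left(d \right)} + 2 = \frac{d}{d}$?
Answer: $- \frac{1}{393528} \approx -2.5411 \cdot 10^{-6}$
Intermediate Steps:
$y{\left(d \right)} = -1$ ($y{\left(d \right)} = -2 + \frac{d}{d} = -2 + 1 = -1$)
$a{\left(n \right)} = - \frac{9}{-1 + n}$ ($a{\left(n \right)} = \frac{1}{n - 1} \left(-9\right) = \frac{1}{-1 + n} \left(-9\right) = - \frac{9}{-1 + n}$)
$\frac{a{\left(35 - -118 \right)}}{23301} = \frac{\left(-9\right) \frac{1}{-1 + \left(35 - -118\right)}}{23301} = - \frac{9}{-1 + \left(35 + 118\right)} \frac{1}{23301} = - \frac{9}{-1 + 153} \cdot \frac{1}{23301} = - \frac{9}{152} \cdot \frac{1}{23301} = \left(-9\right) \frac{1}{152} \cdot \frac{1}{23301} = \left(- \frac{9}{152}\right) \frac{1}{23301} = - \frac{1}{393528}$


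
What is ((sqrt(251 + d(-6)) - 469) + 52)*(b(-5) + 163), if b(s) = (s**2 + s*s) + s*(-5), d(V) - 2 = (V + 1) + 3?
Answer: -99246 + 238*sqrt(251) ≈ -95475.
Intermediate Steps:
d(V) = 6 + V (d(V) = 2 + ((V + 1) + 3) = 2 + ((1 + V) + 3) = 2 + (4 + V) = 6 + V)
b(s) = -5*s + 2*s**2 (b(s) = (s**2 + s**2) - 5*s = 2*s**2 - 5*s = -5*s + 2*s**2)
((sqrt(251 + d(-6)) - 469) + 52)*(b(-5) + 163) = ((sqrt(251 + (6 - 6)) - 469) + 52)*(-5*(-5 + 2*(-5)) + 163) = ((sqrt(251 + 0) - 469) + 52)*(-5*(-5 - 10) + 163) = ((sqrt(251) - 469) + 52)*(-5*(-15) + 163) = ((-469 + sqrt(251)) + 52)*(75 + 163) = (-417 + sqrt(251))*238 = -99246 + 238*sqrt(251)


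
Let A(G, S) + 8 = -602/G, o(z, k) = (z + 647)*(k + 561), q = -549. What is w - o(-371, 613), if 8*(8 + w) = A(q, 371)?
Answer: -711576167/2196 ≈ -3.2403e+5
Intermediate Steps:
o(z, k) = (561 + k)*(647 + z) (o(z, k) = (647 + z)*(561 + k) = (561 + k)*(647 + z))
A(G, S) = -8 - 602/G
w = -19463/2196 (w = -8 + (-8 - 602/(-549))/8 = -8 + (-8 - 602*(-1/549))/8 = -8 + (-8 + 602/549)/8 = -8 + (⅛)*(-3790/549) = -8 - 1895/2196 = -19463/2196 ≈ -8.8629)
w - o(-371, 613) = -19463/2196 - (362967 + 561*(-371) + 647*613 + 613*(-371)) = -19463/2196 - (362967 - 208131 + 396611 - 227423) = -19463/2196 - 1*324024 = -19463/2196 - 324024 = -711576167/2196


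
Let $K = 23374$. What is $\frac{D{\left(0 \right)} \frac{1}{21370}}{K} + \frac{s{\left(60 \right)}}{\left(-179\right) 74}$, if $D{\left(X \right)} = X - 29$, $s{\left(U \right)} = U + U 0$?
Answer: $- \frac{516733223}{114076009060} \approx -0.0045297$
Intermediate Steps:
$s{\left(U \right)} = U$ ($s{\left(U \right)} = U + 0 = U$)
$D{\left(X \right)} = -29 + X$
$\frac{D{\left(0 \right)} \frac{1}{21370}}{K} + \frac{s{\left(60 \right)}}{\left(-179\right) 74} = \frac{\left(-29 + 0\right) \frac{1}{21370}}{23374} + \frac{60}{\left(-179\right) 74} = \left(-29\right) \frac{1}{21370} \cdot \frac{1}{23374} + \frac{60}{-13246} = \left(- \frac{29}{21370}\right) \frac{1}{23374} + 60 \left(- \frac{1}{13246}\right) = - \frac{1}{17224220} - \frac{30}{6623} = - \frac{516733223}{114076009060}$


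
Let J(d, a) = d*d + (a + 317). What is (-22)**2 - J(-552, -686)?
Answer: -303851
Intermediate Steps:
J(d, a) = 317 + a + d**2 (J(d, a) = d**2 + (317 + a) = 317 + a + d**2)
(-22)**2 - J(-552, -686) = (-22)**2 - (317 - 686 + (-552)**2) = 484 - (317 - 686 + 304704) = 484 - 1*304335 = 484 - 304335 = -303851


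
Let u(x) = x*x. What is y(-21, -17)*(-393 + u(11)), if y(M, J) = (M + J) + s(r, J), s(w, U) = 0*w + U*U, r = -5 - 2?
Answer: -68272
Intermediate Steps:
u(x) = x²
r = -7
s(w, U) = U² (s(w, U) = 0 + U² = U²)
y(M, J) = J + M + J² (y(M, J) = (M + J) + J² = (J + M) + J² = J + M + J²)
y(-21, -17)*(-393 + u(11)) = (-17 - 21 + (-17)²)*(-393 + 11²) = (-17 - 21 + 289)*(-393 + 121) = 251*(-272) = -68272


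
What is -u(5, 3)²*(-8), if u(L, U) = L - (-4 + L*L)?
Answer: 2048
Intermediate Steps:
u(L, U) = 4 + L - L² (u(L, U) = L - (-4 + L²) = L + (4 - L²) = 4 + L - L²)
-u(5, 3)²*(-8) = -(4 + 5 - 1*5²)²*(-8) = -(4 + 5 - 1*25)²*(-8) = -(4 + 5 - 25)²*(-8) = -1*(-16)²*(-8) = -1*256*(-8) = -256*(-8) = 2048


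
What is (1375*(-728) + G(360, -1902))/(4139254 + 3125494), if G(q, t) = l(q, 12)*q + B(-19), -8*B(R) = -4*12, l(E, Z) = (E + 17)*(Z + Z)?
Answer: 1128143/3632374 ≈ 0.31058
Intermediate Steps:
l(E, Z) = 2*Z*(17 + E) (l(E, Z) = (17 + E)*(2*Z) = 2*Z*(17 + E))
B(R) = 6 (B(R) = -(-1)*12/2 = -⅛*(-48) = 6)
G(q, t) = 6 + q*(408 + 24*q) (G(q, t) = (2*12*(17 + q))*q + 6 = (408 + 24*q)*q + 6 = q*(408 + 24*q) + 6 = 6 + q*(408 + 24*q))
(1375*(-728) + G(360, -1902))/(4139254 + 3125494) = (1375*(-728) + (6 + 24*360*(17 + 360)))/(4139254 + 3125494) = (-1001000 + (6 + 24*360*377))/7264748 = (-1001000 + (6 + 3257280))*(1/7264748) = (-1001000 + 3257286)*(1/7264748) = 2256286*(1/7264748) = 1128143/3632374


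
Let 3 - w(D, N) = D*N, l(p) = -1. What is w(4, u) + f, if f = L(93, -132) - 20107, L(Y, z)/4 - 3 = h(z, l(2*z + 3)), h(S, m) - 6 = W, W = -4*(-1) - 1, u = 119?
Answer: -20532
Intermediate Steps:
W = 3 (W = 4 - 1 = 3)
h(S, m) = 9 (h(S, m) = 6 + 3 = 9)
w(D, N) = 3 - D*N
L(Y, z) = 48 (L(Y, z) = 12 + 4*9 = 12 + 36 = 48)
f = -20059 (f = 48 - 20107 = -20059)
w(4, u) + f = (3 - 1*4*119) - 20059 = (3 - 476) - 20059 = -473 - 20059 = -20532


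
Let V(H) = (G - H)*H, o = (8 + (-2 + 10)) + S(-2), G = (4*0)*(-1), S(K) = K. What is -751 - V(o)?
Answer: -555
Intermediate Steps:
G = 0 (G = 0*(-1) = 0)
o = 14 (o = (8 + (-2 + 10)) - 2 = (8 + 8) - 2 = 16 - 2 = 14)
V(H) = -H² (V(H) = (0 - H)*H = (-H)*H = -H²)
-751 - V(o) = -751 - (-1)*14² = -751 - (-1)*196 = -751 - 1*(-196) = -751 + 196 = -555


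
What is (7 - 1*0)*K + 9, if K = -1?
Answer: 2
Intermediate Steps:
(7 - 1*0)*K + 9 = (7 - 1*0)*(-1) + 9 = (7 + 0)*(-1) + 9 = 7*(-1) + 9 = -7 + 9 = 2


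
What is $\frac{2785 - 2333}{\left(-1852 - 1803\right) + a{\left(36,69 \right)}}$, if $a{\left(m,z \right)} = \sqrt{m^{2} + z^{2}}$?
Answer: $- \frac{413015}{3338242} - \frac{339 \sqrt{673}}{3338242} \approx -0.12636$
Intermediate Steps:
$\frac{2785 - 2333}{\left(-1852 - 1803\right) + a{\left(36,69 \right)}} = \frac{2785 - 2333}{\left(-1852 - 1803\right) + \sqrt{36^{2} + 69^{2}}} = \frac{452}{-3655 + \sqrt{1296 + 4761}} = \frac{452}{-3655 + \sqrt{6057}} = \frac{452}{-3655 + 3 \sqrt{673}}$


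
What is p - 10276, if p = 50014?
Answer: 39738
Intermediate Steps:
p - 10276 = 50014 - 10276 = 39738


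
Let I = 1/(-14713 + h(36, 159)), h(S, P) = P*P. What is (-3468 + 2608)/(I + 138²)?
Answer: -9088480/201256993 ≈ -0.045159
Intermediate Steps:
h(S, P) = P²
I = 1/10568 (I = 1/(-14713 + 159²) = 1/(-14713 + 25281) = 1/10568 ≈ 9.4625e-5)
(-3468 + 2608)/(I + 138²) = (-3468 + 2608)/(1/10568 + 138²) = -860/(1/10568 + 19044) = -860/201256993/10568 = -860*10568/201256993 = -9088480/201256993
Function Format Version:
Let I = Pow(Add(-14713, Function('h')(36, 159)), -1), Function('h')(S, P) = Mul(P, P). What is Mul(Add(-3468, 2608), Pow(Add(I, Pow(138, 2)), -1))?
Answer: Rational(-9088480, 201256993) ≈ -0.045159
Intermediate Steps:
Function('h')(S, P) = Pow(P, 2)
I = Rational(1, 10568) (I = Pow(Add(-14713, Pow(159, 2)), -1) = Pow(Add(-14713, 25281), -1) = Pow(10568, -1) = Rational(1, 10568) ≈ 9.4625e-5)
Mul(Add(-3468, 2608), Pow(Add(I, Pow(138, 2)), -1)) = Mul(Add(-3468, 2608), Pow(Add(Rational(1, 10568), Pow(138, 2)), -1)) = Mul(-860, Pow(Add(Rational(1, 10568), 19044), -1)) = Mul(-860, Pow(Rational(201256993, 10568), -1)) = Mul(-860, Rational(10568, 201256993)) = Rational(-9088480, 201256993)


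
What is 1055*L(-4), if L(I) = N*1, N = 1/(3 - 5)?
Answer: -1055/2 ≈ -527.50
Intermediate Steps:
N = -½ (N = 1/(-2) = -½ ≈ -0.50000)
L(I) = -½ (L(I) = -½*1 = -½)
1055*L(-4) = 1055*(-½) = -1055/2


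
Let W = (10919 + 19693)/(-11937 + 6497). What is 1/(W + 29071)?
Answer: 1360/39528907 ≈ 3.4405e-5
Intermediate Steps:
W = -7653/1360 (W = 30612/(-5440) = 30612*(-1/5440) = -7653/1360 ≈ -5.6272)
1/(W + 29071) = 1/(-7653/1360 + 29071) = 1/(39528907/1360) = 1360/39528907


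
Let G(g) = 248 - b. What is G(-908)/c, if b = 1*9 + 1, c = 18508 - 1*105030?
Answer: -119/43261 ≈ -0.0027507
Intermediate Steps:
c = -86522 (c = 18508 - 105030 = -86522)
b = 10 (b = 9 + 1 = 10)
G(g) = 238 (G(g) = 248 - 1*10 = 248 - 10 = 238)
G(-908)/c = 238/(-86522) = 238*(-1/86522) = -119/43261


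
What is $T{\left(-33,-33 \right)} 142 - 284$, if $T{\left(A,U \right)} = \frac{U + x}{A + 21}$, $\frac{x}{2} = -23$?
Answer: $\frac{3905}{6} \approx 650.83$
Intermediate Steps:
$x = -46$ ($x = 2 \left(-23\right) = -46$)
$T{\left(A,U \right)} = \frac{-46 + U}{21 + A}$ ($T{\left(A,U \right)} = \frac{U - 46}{A + 21} = \frac{-46 + U}{21 + A}$)
$T{\left(-33,-33 \right)} 142 - 284 = \frac{-46 - 33}{21 - 33} \cdot 142 - 284 = \frac{1}{-12} \left(-79\right) 142 - 284 = \left(- \frac{1}{12}\right) \left(-79\right) 142 - 284 = \frac{79}{12} \cdot 142 - 284 = \frac{5609}{6} - 284 = \frac{3905}{6}$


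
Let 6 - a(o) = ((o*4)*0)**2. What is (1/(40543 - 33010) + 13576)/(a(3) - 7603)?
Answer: -102268009/57228201 ≈ -1.7870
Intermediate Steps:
a(o) = 6 (a(o) = 6 - ((o*4)*0)**2 = 6 - ((4*o)*0)**2 = 6 - 1*0**2 = 6 - 1*0 = 6 + 0 = 6)
(1/(40543 - 33010) + 13576)/(a(3) - 7603) = (1/(40543 - 33010) + 13576)/(6 - 7603) = (1/7533 + 13576)/(-7597) = (1/7533 + 13576)*(-1/7597) = (102268009/7533)*(-1/7597) = -102268009/57228201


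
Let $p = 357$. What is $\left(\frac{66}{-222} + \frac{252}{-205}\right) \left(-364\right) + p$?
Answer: $\frac{6922601}{7585} \approx 912.67$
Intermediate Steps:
$\left(\frac{66}{-222} + \frac{252}{-205}\right) \left(-364\right) + p = \left(\frac{66}{-222} + \frac{252}{-205}\right) \left(-364\right) + 357 = \left(66 \left(- \frac{1}{222}\right) + 252 \left(- \frac{1}{205}\right)\right) \left(-364\right) + 357 = \left(- \frac{11}{37} - \frac{252}{205}\right) \left(-364\right) + 357 = \left(- \frac{11579}{7585}\right) \left(-364\right) + 357 = \frac{4214756}{7585} + 357 = \frac{6922601}{7585}$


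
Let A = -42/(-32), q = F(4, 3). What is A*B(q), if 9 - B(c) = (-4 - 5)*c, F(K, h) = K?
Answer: 945/16 ≈ 59.063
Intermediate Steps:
q = 4
A = 21/16 (A = -42*(-1/32) = 21/16 ≈ 1.3125)
B(c) = 9 + 9*c (B(c) = 9 - (-4 - 5)*c = 9 - (-9)*c = 9 + 9*c)
A*B(q) = 21*(9 + 9*4)/16 = 21*(9 + 36)/16 = (21/16)*45 = 945/16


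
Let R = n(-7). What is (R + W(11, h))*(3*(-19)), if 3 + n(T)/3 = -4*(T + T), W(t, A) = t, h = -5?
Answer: -9690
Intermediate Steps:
n(T) = -9 - 24*T (n(T) = -9 + 3*(-4*(T + T)) = -9 + 3*(-8*T) = -9 - 24*T)
R = 159 (R = -9 - 24*(-7) = -9 + 168 = 159)
(R + W(11, h))*(3*(-19)) = (159 + 11)*(3*(-19)) = 170*(-57) = -9690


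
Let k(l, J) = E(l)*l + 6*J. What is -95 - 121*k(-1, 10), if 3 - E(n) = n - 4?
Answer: -6387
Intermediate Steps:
E(n) = 7 - n (E(n) = 3 - (n - 4) = 3 - (-4 + n) = 3 + (4 - n) = 7 - n)
k(l, J) = 6*J + l*(7 - l) (k(l, J) = (7 - l)*l + 6*J = l*(7 - l) + 6*J = 6*J + l*(7 - l))
-95 - 121*k(-1, 10) = -95 - 121*(6*10 - 1*(-1)*(-7 - 1)) = -95 - 121*(60 - 1*(-1)*(-8)) = -95 - 121*(60 - 8) = -95 - 121*52 = -95 - 6292 = -6387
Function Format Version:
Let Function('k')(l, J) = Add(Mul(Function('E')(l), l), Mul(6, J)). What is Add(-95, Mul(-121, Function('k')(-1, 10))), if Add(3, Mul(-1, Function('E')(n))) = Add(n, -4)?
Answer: -6387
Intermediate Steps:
Function('E')(n) = Add(7, Mul(-1, n)) (Function('E')(n) = Add(3, Mul(-1, Add(n, -4))) = Add(3, Mul(-1, Add(-4, n))) = Add(3, Add(4, Mul(-1, n))) = Add(7, Mul(-1, n)))
Function('k')(l, J) = Add(Mul(6, J), Mul(l, Add(7, Mul(-1, l)))) (Function('k')(l, J) = Add(Mul(Add(7, Mul(-1, l)), l), Mul(6, J)) = Add(Mul(l, Add(7, Mul(-1, l))), Mul(6, J)) = Add(Mul(6, J), Mul(l, Add(7, Mul(-1, l)))))
Add(-95, Mul(-121, Function('k')(-1, 10))) = Add(-95, Mul(-121, Add(Mul(6, 10), Mul(-1, -1, Add(-7, -1))))) = Add(-95, Mul(-121, Add(60, Mul(-1, -1, -8)))) = Add(-95, Mul(-121, Add(60, -8))) = Add(-95, Mul(-121, 52)) = Add(-95, -6292) = -6387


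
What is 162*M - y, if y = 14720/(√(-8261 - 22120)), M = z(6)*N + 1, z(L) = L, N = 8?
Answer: 7938 + 14720*I*√30381/30381 ≈ 7938.0 + 84.451*I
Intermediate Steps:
M = 49 (M = 6*8 + 1 = 48 + 1 = 49)
y = -14720*I*√30381/30381 (y = 14720/(√(-30381)) = 14720/((I*√30381)) = 14720*(-I*√30381/30381) = -14720*I*√30381/30381 ≈ -84.451*I)
162*M - y = 162*49 - (-14720)*I*√30381/30381 = 7938 + 14720*I*√30381/30381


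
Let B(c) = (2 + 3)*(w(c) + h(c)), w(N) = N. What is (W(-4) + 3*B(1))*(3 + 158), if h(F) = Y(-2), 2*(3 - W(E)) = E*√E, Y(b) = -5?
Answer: -9177 + 644*I ≈ -9177.0 + 644.0*I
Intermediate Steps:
W(E) = 3 - E^(3/2)/2 (W(E) = 3 - E*√E/2 = 3 - E^(3/2)/2)
h(F) = -5
B(c) = -25 + 5*c (B(c) = (2 + 3)*(c - 5) = 5*(-5 + c) = -25 + 5*c)
(W(-4) + 3*B(1))*(3 + 158) = ((3 - (-4)*I) + 3*(-25 + 5*1))*(3 + 158) = ((3 - (-4)*I) + 3*(-25 + 5))*161 = ((3 + 4*I) + 3*(-20))*161 = ((3 + 4*I) - 60)*161 = (-57 + 4*I)*161 = -9177 + 644*I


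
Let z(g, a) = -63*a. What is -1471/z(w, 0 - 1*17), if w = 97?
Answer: -1471/1071 ≈ -1.3735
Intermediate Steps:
-1471/z(w, 0 - 1*17) = -1471*(-1/(63*(0 - 1*17))) = -1471*(-1/(63*(0 - 17))) = -1471/((-63*(-17))) = -1471/1071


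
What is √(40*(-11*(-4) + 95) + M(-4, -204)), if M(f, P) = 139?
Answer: √5699 ≈ 75.492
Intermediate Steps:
√(40*(-11*(-4) + 95) + M(-4, -204)) = √(40*(-11*(-4) + 95) + 139) = √(40*(44 + 95) + 139) = √(40*139 + 139) = √(5560 + 139) = √5699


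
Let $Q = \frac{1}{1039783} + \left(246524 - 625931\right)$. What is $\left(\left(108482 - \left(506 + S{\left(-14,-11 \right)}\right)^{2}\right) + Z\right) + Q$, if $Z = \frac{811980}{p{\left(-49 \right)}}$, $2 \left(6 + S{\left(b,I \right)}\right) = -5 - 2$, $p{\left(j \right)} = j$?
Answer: $- \frac{108829533400047}{203797468} \approx -5.3401 \cdot 10^{5}$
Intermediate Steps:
$S{\left(b,I \right)} = - \frac{19}{2}$ ($S{\left(b,I \right)} = -6 + \frac{-5 - 2}{2} = -6 + \frac{1}{2} \left(-7\right) = -6 - \frac{7}{2} = - \frac{19}{2}$)
$Z = - \frac{811980}{49}$ ($Z = \frac{811980}{-49} = 811980 \left(- \frac{1}{49}\right) = - \frac{811980}{49} \approx -16571.0$)
$Q = - \frac{394500948680}{1039783}$ ($Q = \frac{1}{1039783} - 379407 = - \frac{394500948680}{1039783} \approx -3.7941 \cdot 10^{5}$)
$\left(\left(108482 - \left(506 + S{\left(-14,-11 \right)}\right)^{2}\right) + Z\right) + Q = \left(\left(108482 - \left(506 - \frac{19}{2}\right)^{2}\right) - \frac{811980}{49}\right) - \frac{394500948680}{1039783} = \left(\left(108482 - \left(\frac{993}{2}\right)^{2}\right) - \frac{811980}{49}\right) - \frac{394500948680}{1039783} = \left(\left(108482 - \frac{986049}{4}\right) - \frac{811980}{49}\right) - \frac{394500948680}{1039783} = \left(- \frac{552121}{4} - \frac{811980}{49}\right) - \frac{394500948680}{1039783} = - \frac{30301849}{196} - \frac{394500948680}{1039783} = - \frac{108829533400047}{203797468}$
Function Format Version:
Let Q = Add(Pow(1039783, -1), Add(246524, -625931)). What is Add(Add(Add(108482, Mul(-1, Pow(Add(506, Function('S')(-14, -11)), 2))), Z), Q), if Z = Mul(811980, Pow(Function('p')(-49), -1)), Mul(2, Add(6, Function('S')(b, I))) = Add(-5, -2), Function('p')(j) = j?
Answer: Rational(-108829533400047, 203797468) ≈ -5.3401e+5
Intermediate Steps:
Function('S')(b, I) = Rational(-19, 2) (Function('S')(b, I) = Add(-6, Mul(Rational(1, 2), Add(-5, -2))) = Add(-6, Mul(Rational(1, 2), -7)) = Add(-6, Rational(-7, 2)) = Rational(-19, 2))
Z = Rational(-811980, 49) (Z = Mul(811980, Pow(-49, -1)) = Mul(811980, Rational(-1, 49)) = Rational(-811980, 49) ≈ -16571.)
Q = Rational(-394500948680, 1039783) (Q = Add(Rational(1, 1039783), -379407) = Rational(-394500948680, 1039783) ≈ -3.7941e+5)
Add(Add(Add(108482, Mul(-1, Pow(Add(506, Function('S')(-14, -11)), 2))), Z), Q) = Add(Add(Add(108482, Mul(-1, Pow(Add(506, Rational(-19, 2)), 2))), Rational(-811980, 49)), Rational(-394500948680, 1039783)) = Add(Add(Add(108482, Mul(-1, Pow(Rational(993, 2), 2))), Rational(-811980, 49)), Rational(-394500948680, 1039783)) = Add(Add(Add(108482, Mul(-1, Rational(986049, 4))), Rational(-811980, 49)), Rational(-394500948680, 1039783)) = Add(Add(Add(108482, Rational(-986049, 4)), Rational(-811980, 49)), Rational(-394500948680, 1039783)) = Add(Add(Rational(-552121, 4), Rational(-811980, 49)), Rational(-394500948680, 1039783)) = Add(Rational(-30301849, 196), Rational(-394500948680, 1039783)) = Rational(-108829533400047, 203797468)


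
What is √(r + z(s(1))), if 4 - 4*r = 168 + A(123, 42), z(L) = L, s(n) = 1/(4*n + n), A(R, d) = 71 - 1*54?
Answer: I*√4505/10 ≈ 6.7119*I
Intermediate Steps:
A(R, d) = 17 (A(R, d) = 71 - 54 = 17)
s(n) = 1/(5*n)
r = -181/4 (r = 1 - (168 + 17)/4 = 1 - ¼*185 = 1 - 185/4 = -181/4 ≈ -45.250)
√(r + z(s(1))) = √(-181/4 + (⅕)/1) = √(-181/4 + (⅕)*1) = √(-181/4 + ⅕) = √(-901/20) = I*√4505/10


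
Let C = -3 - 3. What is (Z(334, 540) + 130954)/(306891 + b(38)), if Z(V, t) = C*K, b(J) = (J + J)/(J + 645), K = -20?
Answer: 89523542/209606629 ≈ 0.42710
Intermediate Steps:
C = -6
b(J) = 2*J/(645 + J) (b(J) = (2*J)/(645 + J) = 2*J/(645 + J))
Z(V, t) = 120 (Z(V, t) = -6*(-20) = 120)
(Z(334, 540) + 130954)/(306891 + b(38)) = (120 + 130954)/(306891 + 2*38/(645 + 38)) = 131074/(306891 + 2*38/683) = 131074/(306891 + 2*38*(1/683)) = 131074/(306891 + 76/683) = 131074/(209606629/683) = 131074*(683/209606629) = 89523542/209606629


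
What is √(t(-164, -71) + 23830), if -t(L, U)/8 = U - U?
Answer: √23830 ≈ 154.37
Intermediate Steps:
t(L, U) = 0 (t(L, U) = -8*(U - U) = -8*0 = 0)
√(t(-164, -71) + 23830) = √(0 + 23830) = √23830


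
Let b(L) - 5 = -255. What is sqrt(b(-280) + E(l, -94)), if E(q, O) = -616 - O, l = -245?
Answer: 2*I*sqrt(193) ≈ 27.785*I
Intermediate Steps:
b(L) = -250 (b(L) = 5 - 255 = -250)
sqrt(b(-280) + E(l, -94)) = sqrt(-250 + (-616 - 1*(-94))) = sqrt(-250 + (-616 + 94)) = sqrt(-250 - 522) = sqrt(-772) = 2*I*sqrt(193)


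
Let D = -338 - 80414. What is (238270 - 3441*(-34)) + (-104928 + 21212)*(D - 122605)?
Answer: 17024589876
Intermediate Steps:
D = -80752
(238270 - 3441*(-34)) + (-104928 + 21212)*(D - 122605) = (238270 - 3441*(-34)) + (-104928 + 21212)*(-80752 - 122605) = (238270 + 116994) - 83716*(-203357) = 355264 + 17024234612 = 17024589876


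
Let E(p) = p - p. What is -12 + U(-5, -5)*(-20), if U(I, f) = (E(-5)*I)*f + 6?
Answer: -132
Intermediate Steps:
E(p) = 0
U(I, f) = 6 (U(I, f) = (0*I)*f + 6 = 0*f + 6 = 0 + 6 = 6)
-12 + U(-5, -5)*(-20) = -12 + 6*(-20) = -12 - 120 = -132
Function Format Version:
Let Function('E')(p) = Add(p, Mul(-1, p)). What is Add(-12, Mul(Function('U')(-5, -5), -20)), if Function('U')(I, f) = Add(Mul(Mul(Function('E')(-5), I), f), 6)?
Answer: -132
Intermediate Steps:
Function('E')(p) = 0
Function('U')(I, f) = 6 (Function('U')(I, f) = Add(Mul(Mul(0, I), f), 6) = Add(Mul(0, f), 6) = Add(0, 6) = 6)
Add(-12, Mul(Function('U')(-5, -5), -20)) = Add(-12, Mul(6, -20)) = Add(-12, -120) = -132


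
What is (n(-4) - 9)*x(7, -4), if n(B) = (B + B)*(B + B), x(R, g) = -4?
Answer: -220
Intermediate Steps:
n(B) = 4*B² (n(B) = (2*B)*(2*B) = 4*B²)
(n(-4) - 9)*x(7, -4) = (4*(-4)² - 9)*(-4) = (4*16 - 9)*(-4) = (64 - 9)*(-4) = 55*(-4) = -220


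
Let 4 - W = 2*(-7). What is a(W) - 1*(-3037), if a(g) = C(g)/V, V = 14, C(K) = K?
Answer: 21268/7 ≈ 3038.3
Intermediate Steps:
W = 18 (W = 4 - 2*(-7) = 4 - 1*(-14) = 4 + 14 = 18)
a(g) = g/14
a(W) - 1*(-3037) = (1/14)*18 - 1*(-3037) = 9/7 + 3037 = 21268/7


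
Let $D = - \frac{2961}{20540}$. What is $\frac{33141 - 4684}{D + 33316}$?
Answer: $\frac{53136980}{62209789} \approx 0.85416$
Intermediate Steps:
$D = - \frac{2961}{20540}$ ($D = \left(-2961\right) \frac{1}{20540} = - \frac{2961}{20540} \approx -0.14416$)
$\frac{33141 - 4684}{D + 33316} = \frac{33141 - 4684}{- \frac{2961}{20540} + 33316} = \frac{28457}{\frac{684307679}{20540}} = 28457 \cdot \frac{20540}{684307679} = \frac{53136980}{62209789}$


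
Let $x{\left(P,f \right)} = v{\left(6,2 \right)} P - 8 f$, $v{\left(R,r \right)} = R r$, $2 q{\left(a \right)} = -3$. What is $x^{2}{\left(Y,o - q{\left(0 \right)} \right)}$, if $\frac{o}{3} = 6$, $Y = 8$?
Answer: $3600$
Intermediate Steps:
$o = 18$ ($o = 3 \cdot 6 = 18$)
$q{\left(a \right)} = - \frac{3}{2}$ ($q{\left(a \right)} = \frac{1}{2} \left(-3\right) = - \frac{3}{2}$)
$x{\left(P,f \right)} = - 8 f + 12 P$ ($x{\left(P,f \right)} = 6 \cdot 2 P - 8 f = 12 P - 8 f = - 8 f + 12 P$)
$x^{2}{\left(Y,o - q{\left(0 \right)} \right)} = \left(- 8 \left(18 - - \frac{3}{2}\right) + 12 \cdot 8\right)^{2} = \left(- 8 \left(18 + \frac{3}{2}\right) + 96\right)^{2} = \left(\left(-8\right) \frac{39}{2} + 96\right)^{2} = \left(-156 + 96\right)^{2} = \left(-60\right)^{2} = 3600$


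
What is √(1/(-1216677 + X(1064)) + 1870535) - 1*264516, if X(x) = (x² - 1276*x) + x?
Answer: -264516 + √3885106198232625954/1441181 ≈ -2.6315e+5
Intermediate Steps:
X(x) = x² - 1275*x
√(1/(-1216677 + X(1064)) + 1870535) - 1*264516 = √(1/(-1216677 + 1064*(-1275 + 1064)) + 1870535) - 1*264516 = √(1/(-1216677 + 1064*(-211)) + 1870535) - 264516 = √(1/(-1216677 - 224504) + 1870535) - 264516 = √(1/(-1441181) + 1870535) - 264516 = √(-1/1441181 + 1870535) - 264516 = √(2695779501834/1441181) - 264516 = √3885106198232625954/1441181 - 264516 = -264516 + √3885106198232625954/1441181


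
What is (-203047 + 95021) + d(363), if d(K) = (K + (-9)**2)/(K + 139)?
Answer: -27114304/251 ≈ -1.0803e+5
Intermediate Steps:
d(K) = (81 + K)/(139 + K) (d(K) = (K + 81)/(139 + K) = (81 + K)/(139 + K))
(-203047 + 95021) + d(363) = (-203047 + 95021) + (81 + 363)/(139 + 363) = -108026 + 444/502 = -108026 + (1/502)*444 = -108026 + 222/251 = -27114304/251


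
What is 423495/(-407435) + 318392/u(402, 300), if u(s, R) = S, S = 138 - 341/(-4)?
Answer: 103703599409/72767891 ≈ 1425.1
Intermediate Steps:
S = 893/4 (S = 138 - 341*(-1)/4 = 138 - 1*(-341/4) = 138 + 341/4 = 893/4 ≈ 223.25)
u(s, R) = 893/4
423495/(-407435) + 318392/u(402, 300) = 423495/(-407435) + 318392/(893/4) = 423495*(-1/407435) + 318392*(4/893) = -84699/81487 + 1273568/893 = 103703599409/72767891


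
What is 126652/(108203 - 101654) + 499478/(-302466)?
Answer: 1946491245/110047213 ≈ 17.688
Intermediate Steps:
126652/(108203 - 101654) + 499478/(-302466) = 126652/6549 + 499478*(-1/302466) = 126652*(1/6549) - 249739/151233 = 126652/6549 - 249739/151233 = 1946491245/110047213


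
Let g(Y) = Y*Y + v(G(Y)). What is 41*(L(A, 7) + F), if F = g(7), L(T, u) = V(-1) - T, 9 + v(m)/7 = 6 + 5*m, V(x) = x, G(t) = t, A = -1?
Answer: 11193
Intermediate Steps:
v(m) = -21 + 35*m (v(m) = -63 + 7*(6 + 5*m) = -63 + (42 + 35*m) = -21 + 35*m)
L(T, u) = -1 - T
g(Y) = -21 + Y² + 35*Y (g(Y) = Y*Y + (-21 + 35*Y) = Y² + (-21 + 35*Y) = -21 + Y² + 35*Y)
F = 273 (F = -21 + 7² + 35*7 = -21 + 49 + 245 = 273)
41*(L(A, 7) + F) = 41*((-1 - 1*(-1)) + 273) = 41*((-1 + 1) + 273) = 41*(0 + 273) = 41*273 = 11193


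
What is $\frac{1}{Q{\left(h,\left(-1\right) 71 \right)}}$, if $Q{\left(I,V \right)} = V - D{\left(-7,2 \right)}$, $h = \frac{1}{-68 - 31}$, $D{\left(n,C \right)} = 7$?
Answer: $- \frac{1}{78} \approx -0.012821$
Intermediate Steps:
$h = - \frac{1}{99}$ ($h = \frac{1}{-99} = - \frac{1}{99} \approx -0.010101$)
$Q{\left(I,V \right)} = -7 + V$ ($Q{\left(I,V \right)} = V - 7 = -7 + V$)
$\frac{1}{Q{\left(h,\left(-1\right) 71 \right)}} = \frac{1}{-7 - 71} = \frac{1}{-78} = - \frac{1}{78}$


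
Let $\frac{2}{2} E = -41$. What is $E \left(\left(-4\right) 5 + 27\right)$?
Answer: $-287$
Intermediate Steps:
$E = -41$
$E \left(\left(-4\right) 5 + 27\right) = - 41 \left(\left(-4\right) 5 + 27\right) = - 41 \left(-20 + 27\right) = \left(-41\right) 7 = -287$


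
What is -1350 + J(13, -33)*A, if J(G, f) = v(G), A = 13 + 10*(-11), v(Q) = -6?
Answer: -768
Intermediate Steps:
A = -97 (A = 13 - 110 = -97)
J(G, f) = -6
-1350 + J(13, -33)*A = -1350 - 6*(-97) = -1350 + 582 = -768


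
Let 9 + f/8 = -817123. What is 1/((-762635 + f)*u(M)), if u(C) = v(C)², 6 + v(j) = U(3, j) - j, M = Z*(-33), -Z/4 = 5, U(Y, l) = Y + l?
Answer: -1/65697219 ≈ -1.5221e-8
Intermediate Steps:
f = -6537056 (f = -72 + 8*(-817123) = -72 - 6536984 = -6537056)
Z = -20 (Z = -4*5 = -20)
M = 660 (M = -20*(-33) = 660)
v(j) = -3 (v(j) = -6 + ((3 + j) - j) = -6 + 3 = -3)
u(C) = 9 (u(C) = (-3)² = 9)
1/((-762635 + f)*u(M)) = 1/(-762635 - 6537056*9) = (⅑)/(-7299691) = -1/7299691*⅑ = -1/65697219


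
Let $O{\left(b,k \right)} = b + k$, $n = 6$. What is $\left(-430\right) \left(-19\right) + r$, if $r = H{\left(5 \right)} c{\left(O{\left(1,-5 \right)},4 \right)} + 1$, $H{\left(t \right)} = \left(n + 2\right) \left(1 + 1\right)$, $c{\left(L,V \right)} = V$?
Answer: $8235$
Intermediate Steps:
$H{\left(t \right)} = 16$ ($H{\left(t \right)} = \left(6 + 2\right) \left(1 + 1\right) = 8 \cdot 2 = 16$)
$r = 65$ ($r = 16 \cdot 4 + 1 = 64 + 1 = 65$)
$\left(-430\right) \left(-19\right) + r = \left(-430\right) \left(-19\right) + 65 = 8170 + 65 = 8235$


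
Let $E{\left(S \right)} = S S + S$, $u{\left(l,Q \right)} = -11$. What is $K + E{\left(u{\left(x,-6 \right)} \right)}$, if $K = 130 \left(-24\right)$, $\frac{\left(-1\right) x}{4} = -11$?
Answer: $-3010$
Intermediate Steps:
$x = 44$ ($x = \left(-4\right) \left(-11\right) = 44$)
$E{\left(S \right)} = S + S^{2}$ ($E{\left(S \right)} = S^{2} + S = S + S^{2}$)
$K = -3120$
$K + E{\left(u{\left(x,-6 \right)} \right)} = -3120 - 11 \left(1 - 11\right) = -3120 - -110 = -3120 + 110 = -3010$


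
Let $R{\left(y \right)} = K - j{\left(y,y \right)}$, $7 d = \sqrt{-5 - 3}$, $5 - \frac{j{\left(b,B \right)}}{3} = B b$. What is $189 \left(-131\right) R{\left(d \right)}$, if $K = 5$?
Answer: $\frac{1818018}{7} \approx 2.5972 \cdot 10^{5}$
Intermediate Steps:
$j{\left(b,B \right)} = 15 - 3 B b$
$d = \frac{2 i \sqrt{2}}{7}$ ($d = \frac{\sqrt{-5 - 3}}{7} = \frac{\sqrt{-8}}{7} = \frac{2 i \sqrt{2}}{7} \approx 0.40406 i$)
$R{\left(y \right)} = -10 + 3 y^{2}$ ($R{\left(y \right)} = 5 - \left(15 - 3 y y\right) = 5 - \left(15 - 3 y^{2}\right) = 5 + \left(-15 + 3 y^{2}\right) = -10 + 3 y^{2}$)
$189 \left(-131\right) R{\left(d \right)} = 189 \left(-131\right) \left(-10 + 3 \left(\frac{2 i \sqrt{2}}{7}\right)^{2}\right) = - 24759 \left(-10 + 3 \left(- \frac{8}{49}\right)\right) = - 24759 \left(-10 - \frac{24}{49}\right) = \left(-24759\right) \left(- \frac{514}{49}\right) = \frac{1818018}{7}$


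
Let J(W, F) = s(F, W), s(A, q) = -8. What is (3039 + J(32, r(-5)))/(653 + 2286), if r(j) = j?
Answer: 3031/2939 ≈ 1.0313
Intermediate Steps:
J(W, F) = -8
(3039 + J(32, r(-5)))/(653 + 2286) = (3039 - 8)/(653 + 2286) = 3031/2939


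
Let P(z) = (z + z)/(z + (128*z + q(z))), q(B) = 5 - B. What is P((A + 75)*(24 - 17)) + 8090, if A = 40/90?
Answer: 4922200116/608429 ≈ 8090.0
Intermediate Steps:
A = 4/9 (A = 40*(1/90) = 4/9 ≈ 0.44444)
P(z) = 2*z/(5 + 128*z) (P(z) = (z + z)/(z + (128*z + (5 - z))) = (2*z)/(z + (5 + 127*z)) = (2*z)/(5 + 128*z) = 2*z/(5 + 128*z))
P((A + 75)*(24 - 17)) + 8090 = 2*((4/9 + 75)*(24 - 17))/(5 + 128*((4/9 + 75)*(24 - 17))) + 8090 = 2*((679/9)*7)/(5 + 128*((679/9)*7)) + 8090 = 2*(4753/9)/(5 + 128*(4753/9)) + 8090 = 2*(4753/9)/(5 + 608384/9) + 8090 = 2*(4753/9)/(608429/9) + 8090 = 2*(4753/9)*(9/608429) + 8090 = 9506/608429 + 8090 = 4922200116/608429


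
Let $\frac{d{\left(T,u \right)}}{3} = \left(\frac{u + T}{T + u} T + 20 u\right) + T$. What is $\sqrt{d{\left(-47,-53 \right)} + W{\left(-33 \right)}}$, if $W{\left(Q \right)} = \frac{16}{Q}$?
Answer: $\frac{i \sqrt{3770646}}{33} \approx 58.843 i$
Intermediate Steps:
$d{\left(T,u \right)} = 6 T + 60 u$ ($d{\left(T,u \right)} = 3 \left(\left(\frac{u + T}{T + u} T + 20 u\right) + T\right) = 3 \left(\left(\frac{T + u}{T + u} T + 20 u\right) + T\right) = 3 \left(\left(1 T + 20 u\right) + T\right) = 3 \left(\left(T + 20 u\right) + T\right) = 3 \left(2 T + 20 u\right) = 6 T + 60 u$)
$\sqrt{d{\left(-47,-53 \right)} + W{\left(-33 \right)}} = \sqrt{\left(6 \left(-47\right) + 60 \left(-53\right)\right) + \frac{16}{-33}} = \sqrt{\left(-282 - 3180\right) + 16 \left(- \frac{1}{33}\right)} = \sqrt{-3462 - \frac{16}{33}} = \sqrt{- \frac{114262}{33}} = \frac{i \sqrt{3770646}}{33}$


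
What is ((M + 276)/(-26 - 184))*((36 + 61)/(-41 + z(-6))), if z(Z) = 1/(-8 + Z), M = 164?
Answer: 8536/1725 ≈ 4.9484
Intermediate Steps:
((M + 276)/(-26 - 184))*((36 + 61)/(-41 + z(-6))) = ((164 + 276)/(-26 - 184))*((36 + 61)/(-41 + 1/(-8 - 6))) = (440/(-210))*(97/(-41 + 1/(-14))) = (440*(-1/210))*(97/(-41 - 1/14)) = -4268/(21*(-575/14)) = -4268*(-14)/(21*575) = -44/21*(-1358/575) = 8536/1725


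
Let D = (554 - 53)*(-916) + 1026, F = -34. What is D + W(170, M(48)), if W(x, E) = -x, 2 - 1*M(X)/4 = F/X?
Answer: -458060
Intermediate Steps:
M(X) = 8 + 136/X (M(X) = 8 - (-136)/X = 8 + 136/X)
D = -457890 (D = 501*(-916) + 1026 = -458916 + 1026 = -457890)
D + W(170, M(48)) = -457890 - 1*170 = -457890 - 170 = -458060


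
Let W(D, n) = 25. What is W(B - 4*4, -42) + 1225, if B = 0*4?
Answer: 1250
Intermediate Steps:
B = 0
W(B - 4*4, -42) + 1225 = 25 + 1225 = 1250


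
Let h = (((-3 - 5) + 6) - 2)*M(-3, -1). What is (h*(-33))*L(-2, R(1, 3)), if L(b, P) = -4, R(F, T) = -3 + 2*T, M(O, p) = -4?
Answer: 2112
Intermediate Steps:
h = 16 (h = (((-3 - 5) + 6) - 2)*(-4) = ((-8 + 6) - 2)*(-4) = (-2 - 2)*(-4) = -4*(-4) = 16)
(h*(-33))*L(-2, R(1, 3)) = (16*(-33))*(-4) = -528*(-4) = 2112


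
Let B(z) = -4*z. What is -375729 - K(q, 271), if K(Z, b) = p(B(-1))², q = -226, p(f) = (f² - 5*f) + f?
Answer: -375729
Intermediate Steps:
p(f) = f² - 4*f
K(Z, b) = 0 (K(Z, b) = ((-4*(-1))*(-4 - 4*(-1)))² = (4*(-4 + 4))² = (4*0)² = 0² = 0)
-375729 - K(q, 271) = -375729 - 1*0 = -375729 + 0 = -375729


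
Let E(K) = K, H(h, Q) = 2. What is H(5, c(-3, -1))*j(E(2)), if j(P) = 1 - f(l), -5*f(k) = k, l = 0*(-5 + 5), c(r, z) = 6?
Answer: 2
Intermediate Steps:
l = 0 (l = 0*0 = 0)
f(k) = -k/5
j(P) = 1 (j(P) = 1 - (-1)*0/5 = 1 - 1*0 = 1 + 0 = 1)
H(5, c(-3, -1))*j(E(2)) = 2*1 = 2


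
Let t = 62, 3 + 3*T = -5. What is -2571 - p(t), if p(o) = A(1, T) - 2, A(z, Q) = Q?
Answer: -7699/3 ≈ -2566.3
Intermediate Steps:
T = -8/3 (T = -1 + (1/3)*(-5) = -1 - 5/3 = -8/3 ≈ -2.6667)
p(o) = -14/3 (p(o) = -8/3 - 2 = -14/3)
-2571 - p(t) = -2571 - 1*(-14/3) = -2571 + 14/3 = -7699/3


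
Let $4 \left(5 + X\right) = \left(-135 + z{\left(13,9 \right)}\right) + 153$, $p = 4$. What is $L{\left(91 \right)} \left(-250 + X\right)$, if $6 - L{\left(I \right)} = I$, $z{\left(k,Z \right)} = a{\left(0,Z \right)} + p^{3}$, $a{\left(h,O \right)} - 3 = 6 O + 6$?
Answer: $\frac{74375}{4} \approx 18594.0$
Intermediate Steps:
$a{\left(h,O \right)} = 9 + 6 O$ ($a{\left(h,O \right)} = 3 + \left(6 O + 6\right) = 3 + \left(6 + 6 O\right) = 9 + 6 O$)
$z{\left(k,Z \right)} = 73 + 6 Z$ ($z{\left(k,Z \right)} = \left(9 + 6 Z\right) + 4^{3} = \left(9 + 6 Z\right) + 64 = 73 + 6 Z$)
$X = \frac{125}{4}$ ($X = -5 + \frac{\left(-135 + \left(73 + 6 \cdot 9\right)\right) + 153}{4} = -5 + \frac{\left(-135 + \left(73 + 54\right)\right) + 153}{4} = -5 + \frac{\left(-135 + 127\right) + 153}{4} = -5 + \frac{-8 + 153}{4} = -5 + \frac{1}{4} \cdot 145 = -5 + \frac{145}{4} = \frac{125}{4} \approx 31.25$)
$L{\left(I \right)} = 6 - I$
$L{\left(91 \right)} \left(-250 + X\right) = \left(6 - 91\right) \left(-250 + \frac{125}{4}\right) = \left(6 - 91\right) \left(- \frac{875}{4}\right) = \left(-85\right) \left(- \frac{875}{4}\right) = \frac{74375}{4}$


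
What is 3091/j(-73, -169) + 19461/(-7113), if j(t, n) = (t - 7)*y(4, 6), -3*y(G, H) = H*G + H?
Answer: 2139161/1896800 ≈ 1.1278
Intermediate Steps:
y(G, H) = -H/3 - G*H/3 (y(G, H) = -(H*G + H)/3 = -(G*H + H)/3 = -(H + G*H)/3 = -H/3 - G*H/3)
j(t, n) = 70 - 10*t (j(t, n) = (t - 7)*(-⅓*6*(1 + 4)) = (-7 + t)*(-⅓*6*5) = (-7 + t)*(-10) = 70 - 10*t)
3091/j(-73, -169) + 19461/(-7113) = 3091/(70 - 10*(-73)) + 19461/(-7113) = 3091/(70 + 730) + 19461*(-1/7113) = 3091/800 - 6487/2371 = 2139161/1896800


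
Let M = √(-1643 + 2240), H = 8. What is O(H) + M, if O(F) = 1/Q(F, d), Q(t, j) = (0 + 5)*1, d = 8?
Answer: ⅕ + √597 ≈ 24.634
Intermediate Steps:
Q(t, j) = 5 (Q(t, j) = 5*1 = 5)
M = √597 ≈ 24.434
O(F) = ⅕ (O(F) = 1/5 = ⅕)
O(H) + M = ⅕ + √597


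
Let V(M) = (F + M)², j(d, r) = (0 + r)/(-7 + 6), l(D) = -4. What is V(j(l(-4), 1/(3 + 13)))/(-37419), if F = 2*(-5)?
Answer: -25921/9579264 ≈ -0.0027060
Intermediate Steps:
F = -10
j(d, r) = -r (j(d, r) = r/(-1) = r*(-1) = -r)
V(M) = (-10 + M)²
V(j(l(-4), 1/(3 + 13)))/(-37419) = (-10 - 1/(3 + 13))²/(-37419) = (-10 - 1/16)²*(-1/37419) = (-161/16)²*(-1/37419) = (25921/256)*(-1/37419) = -25921/9579264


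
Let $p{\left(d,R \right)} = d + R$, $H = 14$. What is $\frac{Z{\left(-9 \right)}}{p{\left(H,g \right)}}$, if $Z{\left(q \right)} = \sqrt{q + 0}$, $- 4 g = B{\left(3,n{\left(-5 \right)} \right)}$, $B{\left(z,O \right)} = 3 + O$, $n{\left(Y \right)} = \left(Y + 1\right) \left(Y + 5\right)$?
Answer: $\frac{12 i}{53} \approx 0.22642 i$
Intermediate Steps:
$n{\left(Y \right)} = \left(1 + Y\right) \left(5 + Y\right)$
$g = - \frac{3}{4}$ ($g = - \frac{3 + \left(5 + \left(-5\right)^{2} + 6 \left(-5\right)\right)}{4} = - \frac{3 + \left(5 + 25 - 30\right)}{4} = - \frac{3 + 0}{4} = \left(- \frac{1}{4}\right) 3 = - \frac{3}{4} \approx -0.75$)
$p{\left(d,R \right)} = R + d$
$Z{\left(q \right)} = \sqrt{q}$
$\frac{Z{\left(-9 \right)}}{p{\left(H,g \right)}} = \frac{\sqrt{-9}}{- \frac{3}{4} + 14} = \frac{3 i}{\frac{53}{4}} = 3 i \frac{4}{53} = \frac{12 i}{53}$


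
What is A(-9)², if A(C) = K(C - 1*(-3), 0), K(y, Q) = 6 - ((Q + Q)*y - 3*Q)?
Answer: 36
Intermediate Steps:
K(y, Q) = 6 + 3*Q - 2*Q*y (K(y, Q) = 6 - ((2*Q)*y - 3*Q) = 6 - (2*Q*y - 3*Q) = 6 - (-3*Q + 2*Q*y) = 6 + (3*Q - 2*Q*y) = 6 + 3*Q - 2*Q*y)
A(C) = 6 (A(C) = 6 + 3*0 - 2*0*(C - 1*(-3)) = 6 + 0 - 2*0*(C + 3) = 6 + 0 - 2*0*(3 + C) = 6 + 0 + 0 = 6)
A(-9)² = 6² = 36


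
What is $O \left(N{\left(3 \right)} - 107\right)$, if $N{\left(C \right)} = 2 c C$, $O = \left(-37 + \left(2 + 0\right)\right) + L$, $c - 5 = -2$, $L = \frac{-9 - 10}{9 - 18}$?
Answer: $\frac{26344}{9} \approx 2927.1$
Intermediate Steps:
$L = \frac{19}{9}$ ($L = - \frac{19}{-9} = \left(-19\right) \left(- \frac{1}{9}\right) = \frac{19}{9} \approx 2.1111$)
$c = 3$ ($c = 5 - 2 = 3$)
$O = - \frac{296}{9}$ ($O = \left(-37 + \left(2 + 0\right)\right) + \frac{19}{9} = \left(-37 + 2\right) + \frac{19}{9} = -35 + \frac{19}{9} = - \frac{296}{9} \approx -32.889$)
$N{\left(C \right)} = 6 C$ ($N{\left(C \right)} = 2 \cdot 3 C = 6 C$)
$O \left(N{\left(3 \right)} - 107\right) = - \frac{296 \left(6 \cdot 3 - 107\right)}{9} = - \frac{296 \left(18 - 107\right)}{9} = \left(- \frac{296}{9}\right) \left(-89\right) = \frac{26344}{9}$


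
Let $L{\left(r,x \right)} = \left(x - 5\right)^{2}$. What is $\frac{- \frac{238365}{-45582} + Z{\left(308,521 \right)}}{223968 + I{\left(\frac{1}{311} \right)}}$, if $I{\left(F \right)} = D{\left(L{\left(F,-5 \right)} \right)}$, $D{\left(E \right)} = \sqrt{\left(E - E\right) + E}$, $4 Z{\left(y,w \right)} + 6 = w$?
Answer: $\frac{4071365}{6806243464} \approx 0.00059818$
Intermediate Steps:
$L{\left(r,x \right)} = \left(-5 + x\right)^{2}$
$Z{\left(y,w \right)} = - \frac{3}{2} + \frac{w}{4}$
$D{\left(E \right)} = \sqrt{E}$ ($D{\left(E \right)} = \sqrt{0 + E} = \sqrt{E}$)
$I{\left(F \right)} = 10$ ($I{\left(F \right)} = \sqrt{\left(-5 - 5\right)^{2}} = \sqrt{\left(-10\right)^{2}} = \sqrt{100} = 10$)
$\frac{- \frac{238365}{-45582} + Z{\left(308,521 \right)}}{223968 + I{\left(\frac{1}{311} \right)}} = \frac{- \frac{238365}{-45582} + \left(- \frac{3}{2} + \frac{1}{4} \cdot 521\right)}{223968 + 10} = \frac{\left(-238365\right) \left(- \frac{1}{45582}\right) + \left(- \frac{3}{2} + \frac{521}{4}\right)}{223978} = \left(\frac{79455}{15194} + \frac{515}{4}\right) \frac{1}{223978} = \frac{4071365}{30388} \cdot \frac{1}{223978} = \frac{4071365}{6806243464}$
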